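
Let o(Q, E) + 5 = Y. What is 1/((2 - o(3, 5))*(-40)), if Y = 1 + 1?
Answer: -1/200 ≈ -0.0050000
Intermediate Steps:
Y = 2
o(Q, E) = -3 (o(Q, E) = -5 + 2 = -3)
1/((2 - o(3, 5))*(-40)) = 1/((2 - 1*(-3))*(-40)) = 1/((2 + 3)*(-40)) = 1/(5*(-40)) = 1/(-200) = -1/200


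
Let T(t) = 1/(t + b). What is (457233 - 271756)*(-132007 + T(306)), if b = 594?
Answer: -22035835919623/900 ≈ -2.4484e+10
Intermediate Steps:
T(t) = 1/(594 + t) (T(t) = 1/(t + 594) = 1/(594 + t))
(457233 - 271756)*(-132007 + T(306)) = (457233 - 271756)*(-132007 + 1/(594 + 306)) = 185477*(-132007 + 1/900) = 185477*(-118806299/900) = -22035835919623/900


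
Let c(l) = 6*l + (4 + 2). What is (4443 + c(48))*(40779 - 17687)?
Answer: 109386804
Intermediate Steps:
c(l) = 6 + 6*l (c(l) = 6*l + 6 = 6 + 6*l)
(4443 + c(48))*(40779 - 17687) = (4443 + (6 + 6*48))*(40779 - 17687) = (4443 + (6 + 288))*23092 = (4443 + 294)*23092 = 4737*23092 = 109386804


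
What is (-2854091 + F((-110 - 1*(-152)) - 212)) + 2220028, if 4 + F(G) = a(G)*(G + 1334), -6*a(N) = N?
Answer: -601087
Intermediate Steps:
a(N) = -N/6
F(G) = -4 - G*(1334 + G)/6 (F(G) = -4 + (-G/6)*(G + 1334) = -4 + (-G/6)*(1334 + G) = -4 - G*(1334 + G)/6)
(-2854091 + F((-110 - 1*(-152)) - 212)) + 2220028 = (-2854091 + (-4 - 667*((-110 - 1*(-152)) - 212)/3 - ((-110 - 1*(-152)) - 212)²/6)) + 2220028 = (-2854091 + (-4 - 667*((-110 + 152) - 212)/3 - ((-110 + 152) - 212)²/6)) + 2220028 = (-2854091 + (-4 - 667*(42 - 212)/3 - (42 - 212)²/6)) + 2220028 = (-2854091 + (-4 - 667/3*(-170) - ⅙*(-170)²)) + 2220028 = (-2854091 + (-4 + 113390/3 - ⅙*28900)) + 2220028 = (-2854091 + (-4 + 113390/3 - 14450/3)) + 2220028 = (-2854091 + 32976) + 2220028 = -2821115 + 2220028 = -601087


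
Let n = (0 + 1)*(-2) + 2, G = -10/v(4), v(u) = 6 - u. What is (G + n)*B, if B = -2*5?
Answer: 50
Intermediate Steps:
G = -5 (G = -10/(6 - 1*4) = -10/(6 - 4) = -10/2 = -10*1/2 = -5)
B = -10
n = 0 (n = 1*(-2) + 2 = -2 + 2 = 0)
(G + n)*B = (-5 + 0)*(-10) = -5*(-10) = 50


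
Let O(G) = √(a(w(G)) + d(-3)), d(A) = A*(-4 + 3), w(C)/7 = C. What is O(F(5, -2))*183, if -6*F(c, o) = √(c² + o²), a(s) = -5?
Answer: 183*I*√2 ≈ 258.8*I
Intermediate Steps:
w(C) = 7*C
d(A) = -A (d(A) = A*(-1) = -A)
F(c, o) = -√(c² + o²)/6
O(G) = I*√2 (O(G) = √(-5 - 1*(-3)) = √(-5 + 3) = √(-2) = I*√2)
O(F(5, -2))*183 = (I*√2)*183 = 183*I*√2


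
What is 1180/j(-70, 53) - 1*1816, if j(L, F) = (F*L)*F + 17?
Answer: -357050388/196613 ≈ -1816.0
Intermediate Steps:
j(L, F) = 17 + L*F² (j(L, F) = L*F² + 17 = 17 + L*F²)
1180/j(-70, 53) - 1*1816 = 1180/(17 - 70*53²) - 1*1816 = 1180/(17 - 70*2809) - 1816 = 1180/(17 - 196630) - 1816 = 1180/(-196613) - 1816 = 1180*(-1/196613) - 1816 = -1180/196613 - 1816 = -357050388/196613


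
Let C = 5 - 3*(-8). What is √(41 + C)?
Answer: √70 ≈ 8.3666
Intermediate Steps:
C = 29 (C = 5 + 24 = 29)
√(41 + C) = √(41 + 29) = √70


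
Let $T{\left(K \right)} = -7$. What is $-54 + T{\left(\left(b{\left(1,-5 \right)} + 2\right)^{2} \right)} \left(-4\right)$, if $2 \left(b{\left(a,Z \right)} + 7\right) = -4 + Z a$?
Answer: $-26$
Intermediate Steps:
$b{\left(a,Z \right)} = -9 + \frac{Z a}{2}$ ($b{\left(a,Z \right)} = -7 + \frac{-4 + Z a}{2} = -7 + \left(-2 + \frac{Z a}{2}\right) = -9 + \frac{Z a}{2}$)
$-54 + T{\left(\left(b{\left(1,-5 \right)} + 2\right)^{2} \right)} \left(-4\right) = -54 - -28 = -54 + 28 = -26$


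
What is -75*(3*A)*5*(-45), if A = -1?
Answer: -50625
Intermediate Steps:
-75*(3*A)*5*(-45) = -75*(3*(-1))*5*(-45) = -75*(-3*5)*(-45) = -75*(-15)*(-45) = -25*(-45)*(-45) = 1125*(-45) = -50625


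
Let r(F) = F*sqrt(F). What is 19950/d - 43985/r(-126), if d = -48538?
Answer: -1425/3467 - 43985*I*sqrt(14)/5292 ≈ -0.41102 - 31.099*I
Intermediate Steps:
r(F) = F**(3/2)
19950/d - 43985/r(-126) = 19950/(-48538) - 43985*I*sqrt(14)/5292 = 19950*(-1/48538) - 43985*I*sqrt(14)/5292 = -1425/3467 - 43985*I*sqrt(14)/5292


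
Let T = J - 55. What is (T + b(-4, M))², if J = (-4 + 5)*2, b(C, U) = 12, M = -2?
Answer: 1681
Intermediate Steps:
J = 2 (J = 1*2 = 2)
T = -53 (T = 2 - 55 = -53)
(T + b(-4, M))² = (-53 + 12)² = (-41)² = 1681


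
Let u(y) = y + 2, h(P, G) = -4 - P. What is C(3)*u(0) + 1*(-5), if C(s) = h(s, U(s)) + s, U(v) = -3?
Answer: -13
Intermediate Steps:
C(s) = -4 (C(s) = (-4 - s) + s = -4)
u(y) = 2 + y
C(3)*u(0) + 1*(-5) = -4*(2 + 0) + 1*(-5) = -4*2 - 5 = -8 - 5 = -13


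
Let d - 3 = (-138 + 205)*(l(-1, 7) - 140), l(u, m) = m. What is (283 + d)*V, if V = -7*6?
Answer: 362250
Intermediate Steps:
d = -8908 (d = 3 + (-138 + 205)*(7 - 140) = 3 + 67*(-133) = 3 - 8911 = -8908)
V = -42
(283 + d)*V = (283 - 8908)*(-42) = -8625*(-42) = 362250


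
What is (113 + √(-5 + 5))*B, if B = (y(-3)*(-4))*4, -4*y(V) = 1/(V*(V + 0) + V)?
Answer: 226/3 ≈ 75.333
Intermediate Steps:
y(V) = -1/(4*(V + V²)) (y(V) = -1/(4*(V*(V + 0) + V)) = -1/(4*(V*V + V)) = -1/(4*(V² + V)) = -1/(4*(V + V²)))
B = ⅔ (B = (-¼/(-3*(1 - 3))*(-4))*4 = (-¼*(-⅓)/(-2)*(-4))*4 = (-¼*(-⅓)*(-½)*(-4))*4 = -1/24*(-4)*4 = (⅙)*4 = ⅔ ≈ 0.66667)
(113 + √(-5 + 5))*B = (113 + √(-5 + 5))*(⅔) = (113 + √0)*(⅔) = (113 + 0)*(⅔) = 113*(⅔) = 226/3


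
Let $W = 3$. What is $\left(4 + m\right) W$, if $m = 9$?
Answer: $39$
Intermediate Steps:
$\left(4 + m\right) W = \left(4 + 9\right) 3 = 13 \cdot 3 = 39$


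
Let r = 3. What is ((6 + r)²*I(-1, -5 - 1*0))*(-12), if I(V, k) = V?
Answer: 972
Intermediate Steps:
((6 + r)²*I(-1, -5 - 1*0))*(-12) = ((6 + 3)²*(-1))*(-12) = (9²*(-1))*(-12) = (81*(-1))*(-12) = -81*(-12) = 972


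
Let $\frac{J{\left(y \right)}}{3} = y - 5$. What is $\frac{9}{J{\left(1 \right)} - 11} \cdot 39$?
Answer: $- \frac{351}{23} \approx -15.261$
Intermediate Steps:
$J{\left(y \right)} = -15 + 3 y$ ($J{\left(y \right)} = 3 \left(y - 5\right) = 3 \left(-5 + y\right) = -15 + 3 y$)
$\frac{9}{J{\left(1 \right)} - 11} \cdot 39 = \frac{9}{\left(-15 + 3 \cdot 1\right) - 11} \cdot 39 = \frac{9}{\left(-15 + 3\right) - 11} \cdot 39 = \frac{9}{-12 - 11} \cdot 39 = \frac{9}{-23} \cdot 39 = 9 \left(- \frac{1}{23}\right) 39 = \left(- \frac{9}{23}\right) 39 = - \frac{351}{23}$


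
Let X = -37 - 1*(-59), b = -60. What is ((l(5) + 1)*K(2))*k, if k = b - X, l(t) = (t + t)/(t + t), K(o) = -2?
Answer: 328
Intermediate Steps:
l(t) = 1 (l(t) = (2*t)/((2*t)) = (2*t)*(1/(2*t)) = 1)
X = 22 (X = -37 + 59 = 22)
k = -82 (k = -60 - 1*22 = -60 - 22 = -82)
((l(5) + 1)*K(2))*k = ((1 + 1)*(-2))*(-82) = (2*(-2))*(-82) = -4*(-82) = 328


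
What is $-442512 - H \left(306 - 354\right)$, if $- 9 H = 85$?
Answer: $- \frac{1328896}{3} \approx -4.4297 \cdot 10^{5}$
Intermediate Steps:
$H = - \frac{85}{9}$ ($H = \left(- \frac{1}{9}\right) 85 = - \frac{85}{9} \approx -9.4444$)
$-442512 - H \left(306 - 354\right) = -442512 - - \frac{85 \left(306 - 354\right)}{9} = -442512 - \left(- \frac{85}{9}\right) \left(-48\right) = -442512 - \frac{1360}{3} = - \frac{1328896}{3}$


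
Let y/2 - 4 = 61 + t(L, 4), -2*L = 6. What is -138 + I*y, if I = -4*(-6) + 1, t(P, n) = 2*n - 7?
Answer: 3162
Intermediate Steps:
L = -3 (L = -½*6 = -3)
t(P, n) = -7 + 2*n
I = 25 (I = 24 + 1 = 25)
y = 132 (y = 8 + 2*(61 + (-7 + 2*4)) = 8 + 2*(61 + (-7 + 8)) = 8 + 2*(61 + 1) = 8 + 2*62 = 8 + 124 = 132)
-138 + I*y = -138 + 25*132 = -138 + 3300 = 3162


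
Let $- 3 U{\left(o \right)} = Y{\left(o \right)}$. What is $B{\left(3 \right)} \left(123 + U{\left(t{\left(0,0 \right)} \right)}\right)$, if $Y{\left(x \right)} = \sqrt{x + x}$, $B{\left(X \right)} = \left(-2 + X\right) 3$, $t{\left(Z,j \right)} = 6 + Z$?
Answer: $369 - 2 \sqrt{3} \approx 365.54$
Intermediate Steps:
$B{\left(X \right)} = -6 + 3 X$
$Y{\left(x \right)} = \sqrt{2} \sqrt{x}$ ($Y{\left(x \right)} = \sqrt{2 x} = \sqrt{2} \sqrt{x}$)
$U{\left(o \right)} = - \frac{\sqrt{2} \sqrt{o}}{3}$
$B{\left(3 \right)} \left(123 + U{\left(t{\left(0,0 \right)} \right)}\right) = \left(-6 + 3 \cdot 3\right) \left(123 - \frac{\sqrt{2} \sqrt{6 + 0}}{3}\right) = \left(-6 + 9\right) \left(123 - \frac{\sqrt{2} \sqrt{6}}{3}\right) = 3 \left(123 - \frac{2 \sqrt{3}}{3}\right) = 369 - 2 \sqrt{3}$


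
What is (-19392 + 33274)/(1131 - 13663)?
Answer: -6941/6266 ≈ -1.1077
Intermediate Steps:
(-19392 + 33274)/(1131 - 13663) = 13882/(-12532) = 13882*(-1/12532) = -6941/6266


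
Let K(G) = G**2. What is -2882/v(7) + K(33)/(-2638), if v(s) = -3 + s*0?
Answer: 7599449/7914 ≈ 960.25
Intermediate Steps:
v(s) = -3 (v(s) = -3 + 0 = -3)
-2882/v(7) + K(33)/(-2638) = -2882/(-3) + 33**2/(-2638) = -2882*(-1/3) + 1089*(-1/2638) = 2882/3 - 1089/2638 = 7599449/7914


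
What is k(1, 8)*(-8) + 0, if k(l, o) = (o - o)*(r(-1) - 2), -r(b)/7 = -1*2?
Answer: 0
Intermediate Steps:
r(b) = 14 (r(b) = -(-7)*2 = -7*(-2) = 14)
k(l, o) = 0 (k(l, o) = (o - o)*(14 - 2) = 0*12 = 0)
k(1, 8)*(-8) + 0 = 0*(-8) + 0 = 0 + 0 = 0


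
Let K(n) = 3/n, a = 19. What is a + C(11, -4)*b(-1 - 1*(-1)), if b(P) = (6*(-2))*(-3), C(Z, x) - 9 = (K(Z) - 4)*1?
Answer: 2297/11 ≈ 208.82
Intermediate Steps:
C(Z, x) = 5 + 3/Z (C(Z, x) = 9 + (3/Z - 4)*1 = 9 + (-4 + 3/Z)*1 = 9 + (-4 + 3/Z) = 5 + 3/Z)
b(P) = 36 (b(P) = -12*(-3) = 36)
a + C(11, -4)*b(-1 - 1*(-1)) = 19 + (5 + 3/11)*36 = 19 + (58/11)*36 = 19 + 2088/11 = 2297/11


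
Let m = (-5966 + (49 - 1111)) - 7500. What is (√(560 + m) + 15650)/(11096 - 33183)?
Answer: -15650/22087 - 12*I*√97/22087 ≈ -0.70856 - 0.0053509*I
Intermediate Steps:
m = -14528 (m = (-5966 - 1062) - 7500 = -7028 - 7500 = -14528)
(√(560 + m) + 15650)/(11096 - 33183) = (√(560 - 14528) + 15650)/(11096 - 33183) = (√(-13968) + 15650)/(-22087) = (12*I*√97 + 15650)*(-1/22087) = (15650 + 12*I*√97)*(-1/22087) = -15650/22087 - 12*I*√97/22087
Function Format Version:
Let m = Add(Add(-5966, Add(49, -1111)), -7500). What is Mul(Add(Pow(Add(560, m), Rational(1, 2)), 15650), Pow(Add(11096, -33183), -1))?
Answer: Add(Rational(-15650, 22087), Mul(Rational(-12, 22087), I, Pow(97, Rational(1, 2)))) ≈ Add(-0.70856, Mul(-0.0053509, I))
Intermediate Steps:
m = -14528 (m = Add(Add(-5966, -1062), -7500) = Add(-7028, -7500) = -14528)
Mul(Add(Pow(Add(560, m), Rational(1, 2)), 15650), Pow(Add(11096, -33183), -1)) = Mul(Add(Pow(Add(560, -14528), Rational(1, 2)), 15650), Pow(Add(11096, -33183), -1)) = Mul(Add(Pow(-13968, Rational(1, 2)), 15650), Pow(-22087, -1)) = Mul(Add(Mul(12, I, Pow(97, Rational(1, 2))), 15650), Rational(-1, 22087)) = Mul(Add(15650, Mul(12, I, Pow(97, Rational(1, 2)))), Rational(-1, 22087)) = Add(Rational(-15650, 22087), Mul(Rational(-12, 22087), I, Pow(97, Rational(1, 2))))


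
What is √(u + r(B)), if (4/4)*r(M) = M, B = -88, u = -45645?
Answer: I*√45733 ≈ 213.85*I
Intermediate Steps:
r(M) = M
√(u + r(B)) = √(-45645 - 88) = √(-45733) = I*√45733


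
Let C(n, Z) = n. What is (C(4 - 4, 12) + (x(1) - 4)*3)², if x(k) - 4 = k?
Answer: 9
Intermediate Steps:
x(k) = 4 + k
(C(4 - 4, 12) + (x(1) - 4)*3)² = ((4 - 4) + ((4 + 1) - 4)*3)² = (0 + (5 - 4)*3)² = (0 + 1*3)² = (0 + 3)² = 3² = 9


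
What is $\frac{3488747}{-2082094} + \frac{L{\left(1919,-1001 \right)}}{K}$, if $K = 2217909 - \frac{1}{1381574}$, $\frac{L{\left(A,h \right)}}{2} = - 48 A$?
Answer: $- \frac{11220170094422225599}{6379963696357153910} \approx -1.7587$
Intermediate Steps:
$L{\left(A,h \right)} = - 96 A$ ($L{\left(A,h \right)} = 2 \left(- 48 A\right) = - 96 A$)
$K = \frac{3064205408765}{1381574}$ ($K = 2217909 - \frac{1}{1381574} = \frac{3064205408765}{1381574} \approx 2.2179 \cdot 10^{6}$)
$\frac{3488747}{-2082094} + \frac{L{\left(1919,-1001 \right)}}{K} = \frac{3488747}{-2082094} + \frac{\left(-96\right) 1919}{\frac{3064205408765}{1381574}} = 3488747 \left(- \frac{1}{2082094}\right) - \frac{254519088576}{3064205408765} = - \frac{3488747}{2082094} - \frac{254519088576}{3064205408765} = - \frac{11220170094422225599}{6379963696357153910}$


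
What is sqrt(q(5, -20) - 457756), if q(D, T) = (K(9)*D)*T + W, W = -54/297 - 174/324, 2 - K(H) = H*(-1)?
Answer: I*sqrt(17989018806)/198 ≈ 677.39*I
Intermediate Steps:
K(H) = 2 + H (K(H) = 2 - H*(-1) = 2 - (-1)*H = 2 + H)
W = -427/594 (W = -54*1/297 - 174*1/324 = -2/11 - 29/54 = -427/594 ≈ -0.71885)
q(D, T) = -427/594 + 11*D*T (q(D, T) = ((2 + 9)*D)*T - 427/594 = (11*D)*T - 427/594 = 11*D*T - 427/594 = -427/594 + 11*D*T)
sqrt(q(5, -20) - 457756) = sqrt((-427/594 + 11*5*(-20)) - 457756) = sqrt((-427/594 - 1100) - 457756) = sqrt(-653827/594 - 457756) = sqrt(-272560891/594) = I*sqrt(17989018806)/198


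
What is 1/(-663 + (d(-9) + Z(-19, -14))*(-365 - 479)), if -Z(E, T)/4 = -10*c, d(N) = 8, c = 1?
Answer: -1/41175 ≈ -2.4287e-5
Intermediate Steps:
Z(E, T) = 40 (Z(E, T) = -(-40) = -4*(-10) = 40)
1/(-663 + (d(-9) + Z(-19, -14))*(-365 - 479)) = 1/(-663 + (8 + 40)*(-365 - 479)) = 1/(-663 + 48*(-844)) = 1/(-663 - 40512) = 1/(-41175) = -1/41175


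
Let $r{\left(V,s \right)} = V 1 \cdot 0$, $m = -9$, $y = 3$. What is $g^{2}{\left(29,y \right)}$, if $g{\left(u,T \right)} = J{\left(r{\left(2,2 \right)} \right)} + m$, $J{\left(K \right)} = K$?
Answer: $81$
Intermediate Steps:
$r{\left(V,s \right)} = 0$ ($r{\left(V,s \right)} = V 0 = 0$)
$g{\left(u,T \right)} = -9$ ($g{\left(u,T \right)} = 0 - 9 = -9$)
$g^{2}{\left(29,y \right)} = \left(-9\right)^{2} = 81$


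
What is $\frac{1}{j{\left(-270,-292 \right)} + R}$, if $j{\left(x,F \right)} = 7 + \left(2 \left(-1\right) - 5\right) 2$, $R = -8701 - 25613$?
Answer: $- \frac{1}{34321} \approx -2.9137 \cdot 10^{-5}$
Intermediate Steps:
$R = -34314$ ($R = -8701 - 25613 = -34314$)
$j{\left(x,F \right)} = -7$ ($j{\left(x,F \right)} = 7 + \left(-2 - 5\right) 2 = 7 - 14 = -7$)
$\frac{1}{j{\left(-270,-292 \right)} + R} = \frac{1}{-7 - 34314} = \frac{1}{-34321} = - \frac{1}{34321}$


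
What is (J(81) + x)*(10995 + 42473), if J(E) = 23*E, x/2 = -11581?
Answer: -1138814932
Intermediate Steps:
x = -23162 (x = 2*(-11581) = -23162)
(J(81) + x)*(10995 + 42473) = (23*81 - 23162)*(10995 + 42473) = (1863 - 23162)*53468 = -21299*53468 = -1138814932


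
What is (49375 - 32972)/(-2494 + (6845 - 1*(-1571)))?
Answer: 349/126 ≈ 2.7698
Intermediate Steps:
(49375 - 32972)/(-2494 + (6845 - 1*(-1571))) = 16403/(-2494 + (6845 + 1571)) = 16403/(-2494 + 8416) = 16403/5922 = 16403*(1/5922) = 349/126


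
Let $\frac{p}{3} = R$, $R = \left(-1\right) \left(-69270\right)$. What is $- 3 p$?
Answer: $-623430$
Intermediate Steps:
$R = 69270$
$p = 207810$ ($p = 3 \cdot 69270 = 207810$)
$- 3 p = \left(-3\right) 207810 = -623430$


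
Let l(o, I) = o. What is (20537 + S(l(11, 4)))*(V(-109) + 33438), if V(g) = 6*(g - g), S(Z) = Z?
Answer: 687084024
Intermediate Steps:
V(g) = 0 (V(g) = 6*0 = 0)
(20537 + S(l(11, 4)))*(V(-109) + 33438) = (20537 + 11)*(0 + 33438) = 20548*33438 = 687084024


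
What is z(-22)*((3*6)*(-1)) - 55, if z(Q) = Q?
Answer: 341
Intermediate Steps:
z(-22)*((3*6)*(-1)) - 55 = -22*3*6*(-1) - 55 = -396*(-1) - 55 = -22*(-18) - 55 = 396 - 55 = 341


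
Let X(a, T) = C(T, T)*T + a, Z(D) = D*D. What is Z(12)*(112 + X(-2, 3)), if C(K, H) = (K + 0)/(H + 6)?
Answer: 15984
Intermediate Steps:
Z(D) = D**2
C(K, H) = K/(6 + H)
X(a, T) = a + T**2/(6 + T) (X(a, T) = (T/(6 + T))*T + a = T**2/(6 + T) + a = a + T**2/(6 + T))
Z(12)*(112 + X(-2, 3)) = 12**2*(112 + (3**2 - 2*(6 + 3))/(6 + 3)) = 144*(112 + (9 - 2*9)/9) = 144*(112 + (9 - 18)/9) = 144*(112 + (1/9)*(-9)) = 144*(112 - 1) = 144*111 = 15984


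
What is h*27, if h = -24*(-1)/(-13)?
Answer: -648/13 ≈ -49.846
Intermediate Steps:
h = -24/13 (h = 24*(-1/13) = -24/13 ≈ -1.8462)
h*27 = -24/13*27 = -648/13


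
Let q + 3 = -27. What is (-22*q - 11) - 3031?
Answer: -2382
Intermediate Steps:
q = -30 (q = -3 - 27 = -30)
(-22*q - 11) - 3031 = (-22*(-30) - 11) - 3031 = (660 - 11) - 3031 = 649 - 3031 = -2382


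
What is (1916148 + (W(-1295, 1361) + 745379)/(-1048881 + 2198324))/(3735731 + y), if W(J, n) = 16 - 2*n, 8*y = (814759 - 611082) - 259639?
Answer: 8810014592948/17143876826749 ≈ 0.51389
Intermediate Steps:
y = -27981/4 (y = ((814759 - 611082) - 259639)/8 = (203677 - 259639)/8 = (⅛)*(-55962) = -27981/4 ≈ -6995.3)
(1916148 + (W(-1295, 1361) + 745379)/(-1048881 + 2198324))/(3735731 + y) = (1916148 + ((16 - 2*1361) + 745379)/(-1048881 + 2198324))/(3735731 - 27981/4) = (1916148 + ((16 - 2722) + 745379)/1149443)/(14914943/4) = (1916148 + (-2706 + 745379)*(1/1149443))*(4/14914943) = (1916148 + 742673*(1/1149443))*(4/14914943) = (1916148 + 742673/1149443)*(4/14914943) = (2202503648237/1149443)*(4/14914943) = 8810014592948/17143876826749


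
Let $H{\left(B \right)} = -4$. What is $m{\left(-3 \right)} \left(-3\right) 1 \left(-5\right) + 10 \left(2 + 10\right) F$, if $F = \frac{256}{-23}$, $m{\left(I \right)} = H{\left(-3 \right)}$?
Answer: $- \frac{32100}{23} \approx -1395.7$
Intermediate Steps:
$m{\left(I \right)} = -4$
$F = - \frac{256}{23}$ ($F = 256 \left(- \frac{1}{23}\right) = - \frac{256}{23} \approx -11.13$)
$m{\left(-3 \right)} \left(-3\right) 1 \left(-5\right) + 10 \left(2 + 10\right) F = - 4 \left(-3\right) 1 \left(-5\right) + 10 \left(2 + 10\right) \left(- \frac{256}{23}\right) = - 4 \left(\left(-3\right) \left(-5\right)\right) + 10 \cdot 12 \left(- \frac{256}{23}\right) = \left(-4\right) 15 + 120 \left(- \frac{256}{23}\right) = -60 - \frac{30720}{23} = - \frac{32100}{23}$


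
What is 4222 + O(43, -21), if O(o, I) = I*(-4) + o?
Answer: 4349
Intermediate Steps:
O(o, I) = o - 4*I (O(o, I) = -4*I + o = o - 4*I)
4222 + O(43, -21) = 4222 + (43 - 4*(-21)) = 4222 + (43 + 84) = 4222 + 127 = 4349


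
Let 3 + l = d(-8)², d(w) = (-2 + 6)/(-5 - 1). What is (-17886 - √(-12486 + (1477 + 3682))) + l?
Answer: -160997/9 - I*√7327 ≈ -17889.0 - 85.598*I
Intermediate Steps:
d(w) = -⅔ (d(w) = 4/(-6) = 4*(-⅙) = -⅔)
l = -23/9 (l = -3 + (-⅔)² = -3 + 4/9 = -23/9 ≈ -2.5556)
(-17886 - √(-12486 + (1477 + 3682))) + l = (-17886 - √(-12486 + (1477 + 3682))) - 23/9 = (-17886 - √(-12486 + 5159)) - 23/9 = (-17886 - √(-7327)) - 23/9 = (-17886 - I*√7327) - 23/9 = -160997/9 - I*√7327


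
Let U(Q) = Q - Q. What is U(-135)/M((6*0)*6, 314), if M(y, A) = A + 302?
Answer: 0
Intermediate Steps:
U(Q) = 0
M(y, A) = 302 + A
U(-135)/M((6*0)*6, 314) = 0/(302 + 314) = 0/616 = 0*(1/616) = 0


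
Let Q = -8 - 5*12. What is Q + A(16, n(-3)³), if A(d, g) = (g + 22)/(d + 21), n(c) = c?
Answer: -2521/37 ≈ -68.135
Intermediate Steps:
A(d, g) = (22 + g)/(21 + d)
Q = -68 (Q = -8 - 60 = -68)
Q + A(16, n(-3)³) = -68 + (22 + (-3)³)/(21 + 16) = -68 + (22 - 27)/37 = -68 + (1/37)*(-5) = -68 - 5/37 = -2521/37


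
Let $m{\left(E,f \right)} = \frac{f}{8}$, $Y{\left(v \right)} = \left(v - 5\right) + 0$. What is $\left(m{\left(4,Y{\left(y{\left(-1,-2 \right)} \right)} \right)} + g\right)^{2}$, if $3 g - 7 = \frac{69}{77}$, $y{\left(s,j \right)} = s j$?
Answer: $\frac{17397241}{3415104} \approx 5.0942$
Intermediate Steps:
$y{\left(s,j \right)} = j s$
$Y{\left(v \right)} = -5 + v$ ($Y{\left(v \right)} = \left(-5 + v\right) + 0 = -5 + v$)
$m{\left(E,f \right)} = \frac{f}{8}$ ($m{\left(E,f \right)} = f \frac{1}{8} = \frac{f}{8}$)
$g = \frac{608}{231}$ ($g = \frac{7}{3} + \frac{69 \cdot \frac{1}{77}}{3} = \frac{7}{3} + \frac{1}{3} \cdot \frac{69}{77} = \frac{7}{3} + \frac{23}{77} = \frac{608}{231} \approx 2.632$)
$\left(m{\left(4,Y{\left(y{\left(-1,-2 \right)} \right)} \right)} + g\right)^{2} = \left(\frac{-5 - -2}{8} + \frac{608}{231}\right)^{2} = \left(\frac{-5 + 2}{8} + \frac{608}{231}\right)^{2} = \left(\frac{1}{8} \left(-3\right) + \frac{608}{231}\right)^{2} = \left(- \frac{3}{8} + \frac{608}{231}\right)^{2} = \left(\frac{4171}{1848}\right)^{2} = \frac{17397241}{3415104}$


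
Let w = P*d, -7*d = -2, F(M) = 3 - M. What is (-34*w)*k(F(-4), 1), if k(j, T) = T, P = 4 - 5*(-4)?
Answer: -1632/7 ≈ -233.14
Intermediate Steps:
P = 24 (P = 4 + 20 = 24)
d = 2/7 (d = -1/7*(-2) = 2/7 ≈ 0.28571)
w = 48/7 (w = 24*(2/7) = 48/7 ≈ 6.8571)
(-34*w)*k(F(-4), 1) = -34*48/7*1 = -1632/7*1 = -1632/7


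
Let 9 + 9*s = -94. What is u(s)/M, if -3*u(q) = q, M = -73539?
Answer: -103/1985553 ≈ -5.1875e-5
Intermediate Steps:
s = -103/9 (s = -1 + (⅑)*(-94) = -1 - 94/9 = -103/9 ≈ -11.444)
u(q) = -q/3
u(s)/M = -⅓*(-103/9)/(-73539) = (103/27)*(-1/73539) = -103/1985553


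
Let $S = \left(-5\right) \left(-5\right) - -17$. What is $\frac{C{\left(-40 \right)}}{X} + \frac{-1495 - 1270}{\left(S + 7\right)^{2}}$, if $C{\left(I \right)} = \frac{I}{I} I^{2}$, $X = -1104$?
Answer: $- \frac{61555}{23667} \approx -2.6009$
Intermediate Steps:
$C{\left(I \right)} = I^{2}$ ($C{\left(I \right)} = 1 I^{2} = I^{2}$)
$S = 42$ ($S = 25 + 17 = 42$)
$\frac{C{\left(-40 \right)}}{X} + \frac{-1495 - 1270}{\left(S + 7\right)^{2}} = \frac{\left(-40\right)^{2}}{-1104} + \frac{-1495 - 1270}{\left(42 + 7\right)^{2}} = 1600 \left(- \frac{1}{1104}\right) + \frac{-1495 - 1270}{49^{2}} = - \frac{100}{69} - \frac{2765}{2401} = - \frac{100}{69} - \frac{395}{343} = - \frac{61555}{23667}$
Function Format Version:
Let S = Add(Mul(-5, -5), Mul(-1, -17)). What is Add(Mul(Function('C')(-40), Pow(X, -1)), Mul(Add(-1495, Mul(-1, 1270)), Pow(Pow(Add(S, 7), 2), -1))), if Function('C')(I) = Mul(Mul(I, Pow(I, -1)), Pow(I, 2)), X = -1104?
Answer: Rational(-61555, 23667) ≈ -2.6009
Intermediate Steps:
Function('C')(I) = Pow(I, 2) (Function('C')(I) = Mul(1, Pow(I, 2)) = Pow(I, 2))
S = 42 (S = Add(25, 17) = 42)
Add(Mul(Function('C')(-40), Pow(X, -1)), Mul(Add(-1495, Mul(-1, 1270)), Pow(Pow(Add(S, 7), 2), -1))) = Add(Mul(Pow(-40, 2), Pow(-1104, -1)), Mul(Add(-1495, Mul(-1, 1270)), Pow(Pow(Add(42, 7), 2), -1))) = Add(Mul(1600, Rational(-1, 1104)), Mul(Add(-1495, -1270), Pow(Pow(49, 2), -1))) = Add(Rational(-100, 69), Mul(-2765, Pow(2401, -1))) = Add(Rational(-100, 69), Mul(-2765, Rational(1, 2401))) = Add(Rational(-100, 69), Rational(-395, 343)) = Rational(-61555, 23667)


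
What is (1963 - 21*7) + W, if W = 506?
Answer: 2322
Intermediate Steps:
(1963 - 21*7) + W = (1963 - 21*7) + 506 = (1963 - 147) + 506 = 1816 + 506 = 2322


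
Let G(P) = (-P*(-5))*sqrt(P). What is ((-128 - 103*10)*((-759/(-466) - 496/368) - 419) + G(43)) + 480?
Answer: 2601026469/5359 + 215*sqrt(43) ≈ 4.8677e+5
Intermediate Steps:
G(P) = 5*P**(3/2) (G(P) = (-(-5)*P)*sqrt(P) = (5*P)*sqrt(P) = 5*P**(3/2))
((-128 - 103*10)*((-759/(-466) - 496/368) - 419) + G(43)) + 480 = ((-128 - 103*10)*((-759/(-466) - 496/368) - 419) + 5*43**(3/2)) + 480 = ((-128 - 1030)*((-759*(-1/466) - 496*1/368) - 419) + 5*(43*sqrt(43))) + 480 = (-1158*((759/466 - 31/23) - 419) + 215*sqrt(43)) + 480 = (-1158*(3011/10718 - 419) + 215*sqrt(43)) + 480 = (-1158*(-4487831/10718) + 215*sqrt(43)) + 480 = (2598454149/5359 + 215*sqrt(43)) + 480 = 2601026469/5359 + 215*sqrt(43)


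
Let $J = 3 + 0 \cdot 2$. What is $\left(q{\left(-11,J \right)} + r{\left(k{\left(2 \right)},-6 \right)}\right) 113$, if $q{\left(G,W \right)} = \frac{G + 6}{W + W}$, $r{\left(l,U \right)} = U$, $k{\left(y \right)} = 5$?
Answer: $- \frac{4633}{6} \approx -772.17$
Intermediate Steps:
$J = 3$ ($J = 3 + 0 = 3$)
$q{\left(G,W \right)} = \frac{6 + G}{2 W}$
$\left(q{\left(-11,J \right)} + r{\left(k{\left(2 \right)},-6 \right)}\right) 113 = \left(\frac{6 - 11}{2 \cdot 3} - 6\right) 113 = \left(\frac{1}{2} \cdot \frac{1}{3} \left(-5\right) - 6\right) 113 = \left(- \frac{5}{6} - 6\right) 113 = \left(- \frac{41}{6}\right) 113 = - \frac{4633}{6}$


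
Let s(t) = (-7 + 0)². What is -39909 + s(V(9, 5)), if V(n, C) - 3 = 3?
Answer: -39860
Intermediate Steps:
V(n, C) = 6 (V(n, C) = 3 + 3 = 6)
s(t) = 49 (s(t) = (-7)² = 49)
-39909 + s(V(9, 5)) = -39909 + 49 = -39860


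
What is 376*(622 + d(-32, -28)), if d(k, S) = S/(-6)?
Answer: 706880/3 ≈ 2.3563e+5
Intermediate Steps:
d(k, S) = -S/6 (d(k, S) = S*(-⅙) = -S/6)
376*(622 + d(-32, -28)) = 376*(622 - ⅙*(-28)) = 376*(622 + 14/3) = 376*(1880/3) = 706880/3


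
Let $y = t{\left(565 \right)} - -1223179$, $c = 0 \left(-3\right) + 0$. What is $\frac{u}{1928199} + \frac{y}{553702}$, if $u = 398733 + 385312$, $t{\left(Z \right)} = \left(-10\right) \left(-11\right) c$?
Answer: $\frac{2792659809211}{1067647642698} \approx 2.6157$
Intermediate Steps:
$c = 0$ ($c = 0 + 0 = 0$)
$t{\left(Z \right)} = 0$ ($t{\left(Z \right)} = \left(-10\right) \left(-11\right) 0 = 110 \cdot 0 = 0$)
$u = 784045$
$y = 1223179$ ($y = 0 - -1223179 = 0 + 1223179 = 1223179$)
$\frac{u}{1928199} + \frac{y}{553702} = \frac{784045}{1928199} + \frac{1223179}{553702} = \frac{2792659809211}{1067647642698}$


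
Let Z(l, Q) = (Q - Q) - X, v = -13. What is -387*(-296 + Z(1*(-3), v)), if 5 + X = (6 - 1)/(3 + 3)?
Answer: 225879/2 ≈ 1.1294e+5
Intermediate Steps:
X = -25/6 (X = -5 + (6 - 1)/(3 + 3) = -5 + 5/6 = -5 + 5*(⅙) = -5 + ⅚ = -25/6 ≈ -4.1667)
Z(l, Q) = 25/6 (Z(l, Q) = (Q - Q) - 1*(-25/6) = 0 + 25/6 = 25/6)
-387*(-296 + Z(1*(-3), v)) = -387*(-296 + 25/6) = -387*(-1751/6) = 225879/2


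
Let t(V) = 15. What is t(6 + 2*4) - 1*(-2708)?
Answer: 2723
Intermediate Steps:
t(6 + 2*4) - 1*(-2708) = 15 - 1*(-2708) = 15 + 2708 = 2723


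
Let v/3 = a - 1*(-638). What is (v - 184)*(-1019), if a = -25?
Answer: -1686445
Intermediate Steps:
v = 1839 (v = 3*(-25 - 1*(-638)) = 3*(-25 + 638) = 3*613 = 1839)
(v - 184)*(-1019) = (1839 - 184)*(-1019) = 1655*(-1019) = -1686445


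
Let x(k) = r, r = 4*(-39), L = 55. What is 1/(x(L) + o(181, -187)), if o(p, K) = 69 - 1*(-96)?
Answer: ⅑ ≈ 0.11111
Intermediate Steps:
o(p, K) = 165 (o(p, K) = 69 + 96 = 165)
r = -156
x(k) = -156
1/(x(L) + o(181, -187)) = 1/(-156 + 165) = 1/9 = ⅑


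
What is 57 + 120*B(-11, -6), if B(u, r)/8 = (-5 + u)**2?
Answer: 245817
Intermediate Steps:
B(u, r) = 8*(-5 + u)**2
57 + 120*B(-11, -6) = 57 + 120*(8*(-5 - 11)**2) = 57 + 120*(8*(-16)**2) = 57 + 120*(8*256) = 57 + 120*2048 = 57 + 245760 = 245817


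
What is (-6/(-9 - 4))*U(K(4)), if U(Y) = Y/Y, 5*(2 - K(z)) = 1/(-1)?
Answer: 6/13 ≈ 0.46154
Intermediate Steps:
K(z) = 11/5 (K(z) = 2 - ⅕/(-1) = 2 - ⅕*(-1) = 2 + ⅕ = 11/5)
U(Y) = 1
(-6/(-9 - 4))*U(K(4)) = (-6/(-9 - 4))*1 = (-6/(-13))*1 = -1/13*(-6)*1 = (6/13)*1 = 6/13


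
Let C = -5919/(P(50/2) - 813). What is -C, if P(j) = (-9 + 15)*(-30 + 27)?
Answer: -1973/277 ≈ -7.1227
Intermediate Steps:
P(j) = -18 (P(j) = 6*(-3) = -18)
C = 1973/277 (C = -5919/(-18 - 813) = -5919/(-831) = -5919*(-1/831) = 1973/277 ≈ 7.1227)
-C = -1*1973/277 = -1973/277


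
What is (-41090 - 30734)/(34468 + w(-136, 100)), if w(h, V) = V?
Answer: -8978/4321 ≈ -2.0778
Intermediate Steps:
(-41090 - 30734)/(34468 + w(-136, 100)) = (-41090 - 30734)/(34468 + 100) = -71824/34568 = -71824*1/34568 = -8978/4321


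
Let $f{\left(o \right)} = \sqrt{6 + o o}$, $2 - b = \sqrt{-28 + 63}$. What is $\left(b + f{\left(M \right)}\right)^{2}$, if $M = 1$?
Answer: $\left(2 + \sqrt{7} - \sqrt{35}\right)^{2} \approx 1.6137$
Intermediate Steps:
$b = 2 - \sqrt{35}$ ($b = 2 - \sqrt{-28 + 63} = 2 - \sqrt{35} \approx -3.9161$)
$f{\left(o \right)} = \sqrt{6 + o^{2}}$
$\left(b + f{\left(M \right)}\right)^{2} = \left(\left(2 - \sqrt{35}\right) + \sqrt{6 + 1^{2}}\right)^{2} = \left(\left(2 - \sqrt{35}\right) + \sqrt{6 + 1}\right)^{2} = \left(\left(2 - \sqrt{35}\right) + \sqrt{7}\right)^{2} = \left(2 + \sqrt{7} - \sqrt{35}\right)^{2}$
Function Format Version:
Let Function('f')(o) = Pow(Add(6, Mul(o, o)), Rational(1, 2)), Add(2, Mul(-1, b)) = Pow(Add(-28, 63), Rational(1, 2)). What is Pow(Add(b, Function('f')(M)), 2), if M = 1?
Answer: Pow(Add(2, Pow(7, Rational(1, 2)), Mul(-1, Pow(35, Rational(1, 2)))), 2) ≈ 1.6137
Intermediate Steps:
b = Add(2, Mul(-1, Pow(35, Rational(1, 2)))) (b = Add(2, Mul(-1, Pow(Add(-28, 63), Rational(1, 2)))) = Add(2, Mul(-1, Pow(35, Rational(1, 2)))) ≈ -3.9161)
Function('f')(o) = Pow(Add(6, Pow(o, 2)), Rational(1, 2))
Pow(Add(b, Function('f')(M)), 2) = Pow(Add(Add(2, Mul(-1, Pow(35, Rational(1, 2)))), Pow(Add(6, Pow(1, 2)), Rational(1, 2))), 2) = Pow(Add(Add(2, Mul(-1, Pow(35, Rational(1, 2)))), Pow(Add(6, 1), Rational(1, 2))), 2) = Pow(Add(Add(2, Mul(-1, Pow(35, Rational(1, 2)))), Pow(7, Rational(1, 2))), 2) = Pow(Add(2, Pow(7, Rational(1, 2)), Mul(-1, Pow(35, Rational(1, 2)))), 2)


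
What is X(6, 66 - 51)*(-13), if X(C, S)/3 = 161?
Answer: -6279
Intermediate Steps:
X(C, S) = 483 (X(C, S) = 3*161 = 483)
X(6, 66 - 51)*(-13) = 483*(-13) = -6279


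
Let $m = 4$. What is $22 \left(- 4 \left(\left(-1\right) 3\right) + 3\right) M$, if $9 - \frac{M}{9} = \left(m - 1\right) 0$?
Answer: $26730$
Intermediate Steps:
$M = 81$ ($M = 81 - 9 \left(4 - 1\right) 0 = 81 - 9 \cdot 3 \cdot 0 = 81 - 0 = 81 + 0 = 81$)
$22 \left(- 4 \left(\left(-1\right) 3\right) + 3\right) M = 22 \left(- 4 \left(\left(-1\right) 3\right) + 3\right) 81 = 22 \left(\left(-4\right) \left(-3\right) + 3\right) 81 = 22 \left(12 + 3\right) 81 = 22 \cdot 15 \cdot 81 = 330 \cdot 81 = 26730$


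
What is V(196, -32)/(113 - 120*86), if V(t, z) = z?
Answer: 32/10207 ≈ 0.0031351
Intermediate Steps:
V(196, -32)/(113 - 120*86) = -32/(113 - 120*86) = -32/(113 - 10320) = -32/(-10207) = -32*(-1/10207) = 32/10207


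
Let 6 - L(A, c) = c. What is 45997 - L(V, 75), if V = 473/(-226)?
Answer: 46066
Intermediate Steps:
V = -473/226 (V = 473*(-1/226) = -473/226 ≈ -2.0929)
L(A, c) = 6 - c
45997 - L(V, 75) = 45997 - (6 - 1*75) = 45997 - (6 - 75) = 45997 - 1*(-69) = 45997 + 69 = 46066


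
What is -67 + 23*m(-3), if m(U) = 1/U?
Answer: -224/3 ≈ -74.667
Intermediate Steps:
-67 + 23*m(-3) = -67 + 23/(-3) = -67 + 23*(-⅓) = -67 - 23/3 = -224/3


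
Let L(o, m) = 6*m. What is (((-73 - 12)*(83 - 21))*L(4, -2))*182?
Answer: 11509680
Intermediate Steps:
(((-73 - 12)*(83 - 21))*L(4, -2))*182 = (((-73 - 12)*(83 - 21))*(6*(-2)))*182 = (-85*62*(-12))*182 = -5270*(-12)*182 = 63240*182 = 11509680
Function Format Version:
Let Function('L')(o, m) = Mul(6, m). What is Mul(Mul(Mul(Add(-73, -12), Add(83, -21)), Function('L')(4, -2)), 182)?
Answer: 11509680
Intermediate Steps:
Mul(Mul(Mul(Add(-73, -12), Add(83, -21)), Function('L')(4, -2)), 182) = Mul(Mul(Mul(Add(-73, -12), Add(83, -21)), Mul(6, -2)), 182) = Mul(Mul(Mul(-85, 62), -12), 182) = Mul(Mul(-5270, -12), 182) = Mul(63240, 182) = 11509680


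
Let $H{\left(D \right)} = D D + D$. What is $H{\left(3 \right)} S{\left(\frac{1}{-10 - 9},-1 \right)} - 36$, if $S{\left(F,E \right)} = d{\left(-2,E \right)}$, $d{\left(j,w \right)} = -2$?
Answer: $-60$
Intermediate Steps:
$S{\left(F,E \right)} = -2$
$H{\left(D \right)} = D + D^{2}$ ($H{\left(D \right)} = D^{2} + D = D + D^{2}$)
$H{\left(3 \right)} S{\left(\frac{1}{-10 - 9},-1 \right)} - 36 = 3 \left(1 + 3\right) \left(-2\right) - 36 = 3 \cdot 4 \left(-2\right) - 36 = 12 \left(-2\right) - 36 = -24 - 36 = -60$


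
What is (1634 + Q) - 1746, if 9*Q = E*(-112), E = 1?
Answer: -1120/9 ≈ -124.44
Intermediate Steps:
Q = -112/9 (Q = (1*(-112))/9 = (1/9)*(-112) = -112/9 ≈ -12.444)
(1634 + Q) - 1746 = (1634 - 112/9) - 1746 = 14594/9 - 1746 = -1120/9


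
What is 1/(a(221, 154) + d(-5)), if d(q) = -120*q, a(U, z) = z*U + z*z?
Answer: 1/58350 ≈ 1.7138e-5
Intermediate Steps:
a(U, z) = z**2 + U*z (a(U, z) = U*z + z**2 = z**2 + U*z)
1/(a(221, 154) + d(-5)) = 1/(154*(221 + 154) - 120*(-5)) = 1/(154*375 + 600) = 1/(57750 + 600) = 1/58350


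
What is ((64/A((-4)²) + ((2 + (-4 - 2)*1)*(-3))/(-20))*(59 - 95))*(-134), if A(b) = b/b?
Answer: 1529208/5 ≈ 3.0584e+5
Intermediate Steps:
A(b) = 1
((64/A((-4)²) + ((2 + (-4 - 2)*1)*(-3))/(-20))*(59 - 95))*(-134) = ((64/1 + ((2 + (-4 - 2)*1)*(-3))/(-20))*(59 - 95))*(-134) = ((64*1 + ((2 - 6*1)*(-3))*(-1/20))*(-36))*(-134) = ((64 + ((2 - 6)*(-3))*(-1/20))*(-36))*(-134) = ((64 - 4*(-3)*(-1/20))*(-36))*(-134) = ((64 + 12*(-1/20))*(-36))*(-134) = ((64 - ⅗)*(-36))*(-134) = ((317/5)*(-36))*(-134) = -11412/5*(-134) = 1529208/5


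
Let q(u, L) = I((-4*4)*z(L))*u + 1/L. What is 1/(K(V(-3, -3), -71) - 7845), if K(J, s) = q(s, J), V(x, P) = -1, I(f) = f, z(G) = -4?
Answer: -1/12390 ≈ -8.0710e-5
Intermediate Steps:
q(u, L) = 1/L + 64*u (q(u, L) = (-4*4*(-4))*u + 1/L = (-16*(-4))*u + 1/L = 64*u + 1/L = 1/L + 64*u)
K(J, s) = 1/J + 64*s
1/(K(V(-3, -3), -71) - 7845) = 1/((1/(-1) + 64*(-71)) - 7845) = 1/((-1 - 4544) - 7845) = 1/(-4545 - 7845) = 1/(-12390) = -1/12390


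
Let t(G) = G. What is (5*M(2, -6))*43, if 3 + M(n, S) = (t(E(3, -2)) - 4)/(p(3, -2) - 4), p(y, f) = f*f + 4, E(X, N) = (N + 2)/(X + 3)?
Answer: -860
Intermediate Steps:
E(X, N) = (2 + N)/(3 + X)
p(y, f) = 4 + f**2 (p(y, f) = f**2 + 4 = 4 + f**2)
M(n, S) = -4 (M(n, S) = -3 + ((2 - 2)/(3 + 3) - 4)/((4 + (-2)**2) - 4) = -3 + (0/6 - 4)/((4 + 4) - 4) = -3 + ((1/6)*0 - 4)/(8 - 4) = -3 + (0 - 4)/4 = -3 - 4*1/4 = -3 - 1 = -4)
(5*M(2, -6))*43 = (5*(-4))*43 = -20*43 = -860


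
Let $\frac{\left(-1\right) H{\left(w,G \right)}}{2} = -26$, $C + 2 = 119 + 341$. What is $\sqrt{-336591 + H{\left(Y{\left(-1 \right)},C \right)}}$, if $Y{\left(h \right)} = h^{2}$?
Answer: $i \sqrt{336539} \approx 580.12 i$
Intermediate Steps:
$C = 458$ ($C = -2 + \left(119 + 341\right) = -2 + 460 = 458$)
$H{\left(w,G \right)} = 52$ ($H{\left(w,G \right)} = \left(-2\right) \left(-26\right) = 52$)
$\sqrt{-336591 + H{\left(Y{\left(-1 \right)},C \right)}} = \sqrt{-336591 + 52} = \sqrt{-336539} = i \sqrt{336539}$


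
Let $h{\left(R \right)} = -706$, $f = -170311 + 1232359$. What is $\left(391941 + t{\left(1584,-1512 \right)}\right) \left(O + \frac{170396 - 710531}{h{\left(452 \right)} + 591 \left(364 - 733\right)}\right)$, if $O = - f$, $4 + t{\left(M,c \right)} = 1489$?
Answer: $- \frac{18283264080044634}{43757} \approx -4.1784 \cdot 10^{11}$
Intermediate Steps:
$t{\left(M,c \right)} = 1485$ ($t{\left(M,c \right)} = -4 + 1489 = 1485$)
$f = 1062048$
$O = -1062048$ ($O = \left(-1\right) 1062048 = -1062048$)
$\left(391941 + t{\left(1584,-1512 \right)}\right) \left(O + \frac{170396 - 710531}{h{\left(452 \right)} + 591 \left(364 - 733\right)}\right) = \left(391941 + 1485\right) \left(-1062048 + \frac{170396 - 710531}{-706 + 591 \left(364 - 733\right)}\right) = 393426 \left(-1062048 - \frac{540135}{-706 + 591 \left(-369\right)}\right) = 393426 \left(-1062048 - \frac{540135}{-706 - 218079}\right) = 393426 \left(-1062048 - \frac{540135}{-218785}\right) = 393426 \left(-1062048 - - \frac{108027}{43757}\right) = 393426 \left(-1062048 + \frac{108027}{43757}\right) = 393426 \left(- \frac{46471926309}{43757}\right) = - \frac{18283264080044634}{43757}$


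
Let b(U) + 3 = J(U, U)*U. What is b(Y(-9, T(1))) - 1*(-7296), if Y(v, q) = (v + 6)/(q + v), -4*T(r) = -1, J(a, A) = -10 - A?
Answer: 8929581/1225 ≈ 7289.5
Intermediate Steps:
T(r) = 1/4 (T(r) = -1/4*(-1) = 1/4)
Y(v, q) = (6 + v)/(q + v)
b(U) = -3 + U*(-10 - U) (b(U) = -3 + (-10 - U)*U = -3 + U*(-10 - U))
b(Y(-9, T(1))) - 1*(-7296) = (-3 - (6 - 9)/(1/4 - 9)*(10 + (6 - 9)/(1/4 - 9))) - 1*(-7296) = (-3 - -3/(-35/4)*(10 - 3/(-35/4))) + 7296 = (-3 - (-4/35*(-3))*(10 - 4/35*(-3))) + 7296 = (-3 - 1*12/35*(10 + 12/35)) + 7296 = (-3 - 1*12/35*362/35) + 7296 = (-3 - 4344/1225) + 7296 = -8019/1225 + 7296 = 8929581/1225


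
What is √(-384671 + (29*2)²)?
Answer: I*√381307 ≈ 617.5*I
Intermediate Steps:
√(-384671 + (29*2)²) = √(-384671 + 58²) = √(-384671 + 3364) = √(-381307) = I*√381307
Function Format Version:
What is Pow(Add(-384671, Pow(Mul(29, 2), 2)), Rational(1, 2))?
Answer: Mul(I, Pow(381307, Rational(1, 2))) ≈ Mul(617.50, I)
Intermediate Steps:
Pow(Add(-384671, Pow(Mul(29, 2), 2)), Rational(1, 2)) = Pow(Add(-384671, Pow(58, 2)), Rational(1, 2)) = Pow(Add(-384671, 3364), Rational(1, 2)) = Pow(-381307, Rational(1, 2)) = Mul(I, Pow(381307, Rational(1, 2)))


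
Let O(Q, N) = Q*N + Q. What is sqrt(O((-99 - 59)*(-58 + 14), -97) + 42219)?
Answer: I*sqrt(625173) ≈ 790.68*I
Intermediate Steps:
O(Q, N) = Q + N*Q (O(Q, N) = N*Q + Q = Q + N*Q)
sqrt(O((-99 - 59)*(-58 + 14), -97) + 42219) = sqrt(((-99 - 59)*(-58 + 14))*(1 - 97) + 42219) = sqrt(-158*(-44)*(-96) + 42219) = sqrt(6952*(-96) + 42219) = sqrt(-667392 + 42219) = sqrt(-625173) = I*sqrt(625173)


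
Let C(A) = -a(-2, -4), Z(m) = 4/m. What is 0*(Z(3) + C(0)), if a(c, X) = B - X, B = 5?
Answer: 0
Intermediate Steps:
a(c, X) = 5 - X
C(A) = -9 (C(A) = -(5 - 1*(-4)) = -(5 + 4) = -1*9 = -9)
0*(Z(3) + C(0)) = 0*(4/3 - 9) = 0*(-23/3) = 0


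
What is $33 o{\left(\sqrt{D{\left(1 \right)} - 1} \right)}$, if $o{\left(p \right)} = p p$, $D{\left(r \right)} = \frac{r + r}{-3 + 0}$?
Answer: $-55$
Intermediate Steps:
$D{\left(r \right)} = - \frac{2 r}{3}$ ($D{\left(r \right)} = \frac{2 r}{-3} = 2 r \left(- \frac{1}{3}\right) = - \frac{2 r}{3}$)
$o{\left(p \right)} = p^{2}$
$33 o{\left(\sqrt{D{\left(1 \right)} - 1} \right)} = 33 \left(\sqrt{\left(- \frac{2}{3}\right) 1 - 1}\right)^{2} = 33 \left(\sqrt{- \frac{2}{3} - 1}\right)^{2} = 33 \left(\sqrt{- \frac{5}{3}}\right)^{2} = 33 \left(\frac{i \sqrt{15}}{3}\right)^{2} = 33 \left(- \frac{5}{3}\right) = -55$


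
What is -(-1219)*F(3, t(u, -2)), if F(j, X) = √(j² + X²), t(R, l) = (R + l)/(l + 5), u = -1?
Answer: 1219*√10 ≈ 3854.8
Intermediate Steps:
t(R, l) = (R + l)/(5 + l)
F(j, X) = √(X² + j²)
-(-1219)*F(3, t(u, -2)) = -(-1219)*√(((-1 - 2)/(5 - 2))² + 3²) = -(-1219)*√((-3/3)² + 9) = -(-1219)*√(((⅓)*(-3))² + 9) = -(-1219)*√((-1)² + 9) = -(-1219)*√(1 + 9) = -(-1219)*√10 = 1219*√10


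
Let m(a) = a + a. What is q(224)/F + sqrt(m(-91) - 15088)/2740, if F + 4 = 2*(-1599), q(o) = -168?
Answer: 84/1601 + I*sqrt(15270)/2740 ≈ 0.052467 + 0.045099*I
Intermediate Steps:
F = -3202 (F = -4 + 2*(-1599) = -4 - 3198 = -3202)
m(a) = 2*a
q(224)/F + sqrt(m(-91) - 15088)/2740 = -168/(-3202) + sqrt(2*(-91) - 15088)/2740 = -168*(-1/3202) + sqrt(-182 - 15088)*(1/2740) = 84/1601 + sqrt(-15270)*(1/2740) = 84/1601 + (I*sqrt(15270))*(1/2740) = 84/1601 + I*sqrt(15270)/2740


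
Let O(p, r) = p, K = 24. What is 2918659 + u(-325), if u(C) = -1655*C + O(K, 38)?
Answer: 3456558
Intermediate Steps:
u(C) = 24 - 1655*C (u(C) = -1655*C + 24 = 24 - 1655*C)
2918659 + u(-325) = 2918659 + (24 - 1655*(-325)) = 2918659 + (24 + 537875) = 2918659 + 537899 = 3456558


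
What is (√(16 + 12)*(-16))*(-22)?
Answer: 704*√7 ≈ 1862.6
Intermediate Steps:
(√(16 + 12)*(-16))*(-22) = (√28*(-16))*(-22) = ((2*√7)*(-16))*(-22) = -32*√7*(-22) = 704*√7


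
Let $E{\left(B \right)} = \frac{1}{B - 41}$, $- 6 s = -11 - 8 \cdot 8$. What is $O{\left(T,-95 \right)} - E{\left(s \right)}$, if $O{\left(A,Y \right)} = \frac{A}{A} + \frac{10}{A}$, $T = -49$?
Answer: $\frac{2321}{2793} \approx 0.83101$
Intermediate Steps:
$s = \frac{25}{2}$ ($s = - \frac{-11 - 8 \cdot 8}{6} = - \frac{-11 - 64}{6} = \left(- \frac{1}{6}\right) \left(-75\right) = \frac{25}{2} \approx 12.5$)
$E{\left(B \right)} = \frac{1}{-41 + B}$
$O{\left(A,Y \right)} = 1 + \frac{10}{A}$
$O{\left(T,-95 \right)} - E{\left(s \right)} = \frac{10 - 49}{-49} - \frac{1}{-41 + \frac{25}{2}} = \left(- \frac{1}{49}\right) \left(-39\right) - \frac{1}{- \frac{57}{2}} = \frac{39}{49} - - \frac{2}{57} = \frac{39}{49} + \frac{2}{57} = \frac{2321}{2793}$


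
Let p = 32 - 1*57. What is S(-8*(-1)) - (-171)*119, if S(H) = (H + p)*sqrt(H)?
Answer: 20349 - 34*sqrt(2) ≈ 20301.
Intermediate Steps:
p = -25 (p = 32 - 57 = -25)
S(H) = sqrt(H)*(-25 + H) (S(H) = (H - 25)*sqrt(H) = (-25 + H)*sqrt(H) = sqrt(H)*(-25 + H))
S(-8*(-1)) - (-171)*119 = sqrt(-8*(-1))*(-25 - 8*(-1)) - (-171)*119 = sqrt(8)*(-25 + 8) - 1*(-20349) = (2*sqrt(2))*(-17) + 20349 = -34*sqrt(2) + 20349 = 20349 - 34*sqrt(2)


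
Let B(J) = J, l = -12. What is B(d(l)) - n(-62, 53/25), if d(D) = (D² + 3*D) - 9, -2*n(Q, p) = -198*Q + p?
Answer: 311903/50 ≈ 6238.1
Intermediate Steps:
n(Q, p) = 99*Q - p/2 (n(Q, p) = -(-198*Q + p)/2 = -(p - 198*Q)/2 = 99*Q - p/2)
d(D) = -9 + D² + 3*D
B(d(l)) - n(-62, 53/25) = (-9 + (-12)² + 3*(-12)) - (99*(-62) - 53/(2*25)) = (-9 + 144 - 36) - (-6138 - 53/(2*25)) = 99 - (-6138 - ½*53/25) = 99 - (-6138 - 53/50) = 99 - 1*(-306953/50) = 99 + 306953/50 = 311903/50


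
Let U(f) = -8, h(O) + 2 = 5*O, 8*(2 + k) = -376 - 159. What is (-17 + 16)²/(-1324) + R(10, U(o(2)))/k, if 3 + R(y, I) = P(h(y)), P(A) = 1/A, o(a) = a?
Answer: 93013/2188572 ≈ 0.042499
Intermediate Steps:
k = -551/8 (k = -2 + (-376 - 159)/8 = -2 + (⅛)*(-535) = -2 - 535/8 = -551/8 ≈ -68.875)
h(O) = -2 + 5*O
P(A) = 1/A
R(y, I) = -3 + 1/(-2 + 5*y)
(-17 + 16)²/(-1324) + R(10, U(o(2)))/k = (-17 + 16)²/(-1324) + ((7 - 15*10)/(-2 + 5*10))/(-551/8) = (-1)²*(-1/1324) + ((7 - 150)/(-2 + 50))*(-8/551) = 1*(-1/1324) + (-143/48)*(-8/551) = -1/1324 + ((1/48)*(-143))*(-8/551) = -1/1324 - 143/48*(-8/551) = -1/1324 + 143/3306 = 93013/2188572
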